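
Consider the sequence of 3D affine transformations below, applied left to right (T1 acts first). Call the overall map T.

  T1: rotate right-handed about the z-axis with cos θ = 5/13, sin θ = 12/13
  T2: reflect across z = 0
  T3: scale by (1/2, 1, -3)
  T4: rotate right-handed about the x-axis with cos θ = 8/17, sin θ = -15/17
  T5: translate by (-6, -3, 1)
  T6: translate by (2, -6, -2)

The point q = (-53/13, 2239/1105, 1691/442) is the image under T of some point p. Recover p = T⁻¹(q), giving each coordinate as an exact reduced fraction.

T1 = [5/13 -12/13 0 0; 12/13 5/13 0 0; 0 0 1 0; 0 0 0 1]
T2·T1 = [5/13 -12/13 0 0; 12/13 5/13 0 0; 0 0 -1 0; 0 0 0 1]
T3·…·T1 = [5/26 -6/13 0 0; 12/13 5/13 0 0; 0 0 3 0; 0 0 0 1]
T4·…·T1 = [5/26 -6/13 0 0; 96/221 40/221 45/17 0; -180/221 -75/221 24/17 0; 0 0 0 1]
T5·…·T1 = [5/26 -6/13 0 -6; 96/221 40/221 45/17 -3; -180/221 -75/221 24/17 1; 0 0 0 1]
T6·…·T1 = [5/26 -6/13 0 -4; 96/221 40/221 45/17 -9; -180/221 -75/221 24/17 -1; 0 0 0 1]
det M = 3/2; M⁻¹ = [10/13 96/221 -180/221 1364/221; -24/13 40/221 -75/221 -1347/221; 0 5/17 8/51 143/51; 0 0 0 1]
M⁻¹ · (-53/13, 2239/1105, 1691/442)ᵀ = (4/5, 1/2, 4)ᵀ

p = (4/5, 1/2, 4)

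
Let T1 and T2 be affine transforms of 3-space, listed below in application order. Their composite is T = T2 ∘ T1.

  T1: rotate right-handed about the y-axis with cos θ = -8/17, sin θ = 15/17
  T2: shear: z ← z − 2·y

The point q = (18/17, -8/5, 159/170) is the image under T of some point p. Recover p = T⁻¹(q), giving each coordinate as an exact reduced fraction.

p = (3/2, -8/5, 2)

T1 = [-8/17 0 15/17 0; 0 1 0 0; -15/17 0 -8/17 0; 0 0 0 1]
T2·T1 = [-8/17 0 15/17 0; 0 1 0 0; -15/17 -2 -8/17 0; 0 0 0 1]
det M = 1; M⁻¹ = [-8/17 -30/17 -15/17 0; 0 1 0 0; 15/17 -16/17 -8/17 0; 0 0 0 1]
M⁻¹ · (18/17, -8/5, 159/170)ᵀ = (3/2, -8/5, 2)ᵀ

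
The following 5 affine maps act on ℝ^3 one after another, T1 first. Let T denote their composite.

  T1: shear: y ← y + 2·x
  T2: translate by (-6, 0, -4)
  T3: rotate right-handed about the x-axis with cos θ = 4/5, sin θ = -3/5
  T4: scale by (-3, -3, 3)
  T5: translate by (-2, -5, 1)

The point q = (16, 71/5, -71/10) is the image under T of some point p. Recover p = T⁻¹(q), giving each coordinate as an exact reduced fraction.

p = (0, -7/2, -2)

T1 = [1 0 0 0; 2 1 0 0; 0 0 1 0; 0 0 0 1]
T2·T1 = [1 0 0 -6; 2 1 0 0; 0 0 1 -4; 0 0 0 1]
T3·…·T1 = [1 0 0 -6; 8/5 4/5 3/5 -12/5; -6/5 -3/5 4/5 -16/5; 0 0 0 1]
T4·…·T1 = [-3 0 0 18; -24/5 -12/5 -9/5 36/5; -18/5 -9/5 12/5 -48/5; 0 0 0 1]
T5·…·T1 = [-3 0 0 16; -24/5 -12/5 -9/5 11/5; -18/5 -9/5 12/5 -43/5; 0 0 0 1]
det M = 27; M⁻¹ = [-1/3 0 0 16/3; 2/3 -4/15 -1/5 -59/5; 0 -1/5 4/15 41/15; 0 0 0 1]
M⁻¹ · (16, 71/5, -71/10)ᵀ = (0, -7/2, -2)ᵀ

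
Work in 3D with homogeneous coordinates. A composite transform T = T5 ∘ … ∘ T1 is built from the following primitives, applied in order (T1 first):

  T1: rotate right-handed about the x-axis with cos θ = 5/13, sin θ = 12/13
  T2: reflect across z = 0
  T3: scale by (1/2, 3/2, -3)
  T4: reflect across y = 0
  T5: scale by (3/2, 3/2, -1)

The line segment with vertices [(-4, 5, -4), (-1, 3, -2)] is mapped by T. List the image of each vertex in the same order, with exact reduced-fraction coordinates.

T1 rotate right-handed about the x-axis with cos θ = 5/13, sin θ = 12/13: (-4, 5, -4) → (-4, 73/13, 40/13); (-1, 3, -2) → (-1, 3, 2)
T2 reflect across z = 0: (-4, 73/13, 40/13) → (-4, 73/13, -40/13); (-1, 3, 2) → (-1, 3, -2)
T3 scale by (1/2, 3/2, -3): (-4, 73/13, -40/13) → (-2, 219/26, 120/13); (-1, 3, -2) → (-1/2, 9/2, 6)
T4 reflect across y = 0: (-2, 219/26, 120/13) → (-2, -219/26, 120/13); (-1/2, 9/2, 6) → (-1/2, -9/2, 6)
T5 scale by (3/2, 3/2, -1): (-2, -219/26, 120/13) → (-3, -657/52, -120/13); (-1/2, -9/2, 6) → (-3/4, -27/4, -6)

image vertices: (-3, -657/52, -120/13), (-3/4, -27/4, -6)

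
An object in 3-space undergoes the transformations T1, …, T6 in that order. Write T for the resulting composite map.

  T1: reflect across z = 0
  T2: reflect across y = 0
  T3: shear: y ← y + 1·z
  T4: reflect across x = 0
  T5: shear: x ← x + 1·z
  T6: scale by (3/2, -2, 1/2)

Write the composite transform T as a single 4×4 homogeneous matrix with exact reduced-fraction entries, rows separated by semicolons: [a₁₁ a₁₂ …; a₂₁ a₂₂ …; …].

T1 = [1 0 0 0; 0 1 0 0; 0 0 -1 0; 0 0 0 1]
T2·T1 = [1 0 0 0; 0 -1 0 0; 0 0 -1 0; 0 0 0 1]
T3·…·T1 = [1 0 0 0; 0 -1 -1 0; 0 0 -1 0; 0 0 0 1]
T4·…·T1 = [-1 0 0 0; 0 -1 -1 0; 0 0 -1 0; 0 0 0 1]
T5·…·T1 = [-1 0 -1 0; 0 -1 -1 0; 0 0 -1 0; 0 0 0 1]
T6·…·T1 = [-3/2 0 -3/2 0; 0 2 2 0; 0 0 -1/2 0; 0 0 0 1]

T = [-3/2 0 -3/2 0; 0 2 2 0; 0 0 -1/2 0; 0 0 0 1]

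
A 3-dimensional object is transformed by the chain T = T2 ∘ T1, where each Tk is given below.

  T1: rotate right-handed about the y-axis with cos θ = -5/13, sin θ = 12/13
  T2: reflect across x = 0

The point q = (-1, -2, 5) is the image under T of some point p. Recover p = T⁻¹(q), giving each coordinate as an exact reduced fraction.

p = (-5, -2, -1)

T1 = [-5/13 0 12/13 0; 0 1 0 0; -12/13 0 -5/13 0; 0 0 0 1]
T2·T1 = [5/13 0 -12/13 0; 0 1 0 0; -12/13 0 -5/13 0; 0 0 0 1]
det M = -1; M⁻¹ = [5/13 0 -12/13 0; 0 1 0 0; -12/13 0 -5/13 0; 0 0 0 1]
M⁻¹ · (-1, -2, 5)ᵀ = (-5, -2, -1)ᵀ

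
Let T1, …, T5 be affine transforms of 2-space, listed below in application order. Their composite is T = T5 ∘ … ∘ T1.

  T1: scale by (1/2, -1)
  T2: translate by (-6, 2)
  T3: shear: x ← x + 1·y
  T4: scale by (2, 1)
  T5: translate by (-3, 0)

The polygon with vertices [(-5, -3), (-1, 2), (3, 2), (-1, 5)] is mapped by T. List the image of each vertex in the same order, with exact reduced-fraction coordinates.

image vertices: (-10, 5), (-16, 0), (-12, 0), (-22, -3)

T1 scale by (1/2, -1): (-5, -3) → (-5/2, 3); (-1, 2) → (-1/2, -2); (3, 2) → (3/2, -2); (-1, 5) → (-1/2, -5)
T2 translate by (-6, 2): (-5/2, 3) → (-17/2, 5); (-1/2, -2) → (-13/2, 0); (3/2, -2) → (-9/2, 0); (-1/2, -5) → (-13/2, -3)
T3 shear: x ← x + 1·y: (-17/2, 5) → (-7/2, 5); (-13/2, 0) → (-13/2, 0); (-9/2, 0) → (-9/2, 0); (-13/2, -3) → (-19/2, -3)
T4 scale by (2, 1): (-7/2, 5) → (-7, 5); (-13/2, 0) → (-13, 0); (-9/2, 0) → (-9, 0); (-19/2, -3) → (-19, -3)
T5 translate by (-3, 0): (-7, 5) → (-10, 5); (-13, 0) → (-16, 0); (-9, 0) → (-12, 0); (-19, -3) → (-22, -3)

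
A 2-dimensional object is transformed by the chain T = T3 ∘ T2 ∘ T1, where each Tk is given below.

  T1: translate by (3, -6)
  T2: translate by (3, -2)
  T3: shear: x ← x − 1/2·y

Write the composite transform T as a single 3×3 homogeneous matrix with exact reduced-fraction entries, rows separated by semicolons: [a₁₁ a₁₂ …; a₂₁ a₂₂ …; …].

T1 = [1 0 3; 0 1 -6; 0 0 1]
T2·T1 = [1 0 6; 0 1 -8; 0 0 1]
T3·…·T1 = [1 -1/2 10; 0 1 -8; 0 0 1]

T = [1 -1/2 10; 0 1 -8; 0 0 1]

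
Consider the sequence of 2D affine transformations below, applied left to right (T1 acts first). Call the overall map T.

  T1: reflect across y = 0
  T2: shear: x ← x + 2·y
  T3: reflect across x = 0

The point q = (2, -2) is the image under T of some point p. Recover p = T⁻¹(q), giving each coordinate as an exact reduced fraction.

T1 = [1 0 0; 0 -1 0; 0 0 1]
T2·T1 = [1 -2 0; 0 -1 0; 0 0 1]
T3·…·T1 = [-1 2 0; 0 -1 0; 0 0 1]
det M = 1; M⁻¹ = [-1 -2 0; 0 -1 0; 0 0 1]
M⁻¹ · (2, -2)ᵀ = (2, 2)ᵀ

p = (2, 2)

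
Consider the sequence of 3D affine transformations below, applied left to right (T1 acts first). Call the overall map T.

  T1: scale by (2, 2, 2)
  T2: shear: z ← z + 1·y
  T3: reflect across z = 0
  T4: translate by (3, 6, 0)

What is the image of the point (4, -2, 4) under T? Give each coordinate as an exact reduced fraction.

T(p) = (11, 2, -4)

T1 scale by (2, 2, 2): (4, -2, 4) → (8, -4, 8)
T2 shear: z ← z + 1·y: (8, -4, 8) → (8, -4, 4)
T3 reflect across z = 0: (8, -4, 4) → (8, -4, -4)
T4 translate by (3, 6, 0): (8, -4, -4) → (11, 2, -4)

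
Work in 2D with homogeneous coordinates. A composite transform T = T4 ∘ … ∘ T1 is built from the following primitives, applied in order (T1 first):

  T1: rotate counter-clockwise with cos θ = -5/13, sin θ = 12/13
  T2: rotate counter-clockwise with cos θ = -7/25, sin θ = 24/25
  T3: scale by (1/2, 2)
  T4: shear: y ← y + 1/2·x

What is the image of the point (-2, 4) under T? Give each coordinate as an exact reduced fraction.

T1 rotate counter-clockwise with cos θ = -5/13, sin θ = 12/13: (-2, 4) → (-38/13, -44/13)
T2 rotate counter-clockwise with cos θ = -7/25, sin θ = 24/25: (-38/13, -44/13) → (1322/325, -604/325)
T3 scale by (1/2, 2): (1322/325, -604/325) → (661/325, -1208/325)
T4 shear: y ← y + 1/2·x: (661/325, -1208/325) → (661/325, -27/10)

T(p) = (661/325, -27/10)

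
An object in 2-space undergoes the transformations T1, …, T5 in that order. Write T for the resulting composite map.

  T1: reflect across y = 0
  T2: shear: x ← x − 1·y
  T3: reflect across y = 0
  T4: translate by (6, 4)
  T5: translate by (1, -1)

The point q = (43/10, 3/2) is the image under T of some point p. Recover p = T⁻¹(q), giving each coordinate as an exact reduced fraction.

T1 = [1 0 0; 0 -1 0; 0 0 1]
T2·T1 = [1 1 0; 0 -1 0; 0 0 1]
T3·…·T1 = [1 1 0; 0 1 0; 0 0 1]
T4·…·T1 = [1 1 6; 0 1 4; 0 0 1]
T5·…·T1 = [1 1 7; 0 1 3; 0 0 1]
det M = 1; M⁻¹ = [1 -1 -4; 0 1 -3; 0 0 1]
M⁻¹ · (43/10, 3/2)ᵀ = (-6/5, -3/2)ᵀ

p = (-6/5, -3/2)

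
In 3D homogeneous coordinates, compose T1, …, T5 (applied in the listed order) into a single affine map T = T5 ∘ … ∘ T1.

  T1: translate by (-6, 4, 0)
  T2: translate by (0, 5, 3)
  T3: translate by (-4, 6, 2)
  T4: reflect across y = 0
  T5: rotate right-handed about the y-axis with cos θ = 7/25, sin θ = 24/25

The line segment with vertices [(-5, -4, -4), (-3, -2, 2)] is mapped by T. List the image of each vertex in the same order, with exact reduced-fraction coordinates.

T1 translate by (-6, 4, 0): (-5, -4, -4) → (-11, 0, -4); (-3, -2, 2) → (-9, 2, 2)
T2 translate by (0, 5, 3): (-11, 0, -4) → (-11, 5, -1); (-9, 2, 2) → (-9, 7, 5)
T3 translate by (-4, 6, 2): (-11, 5, -1) → (-15, 11, 1); (-9, 7, 5) → (-13, 13, 7)
T4 reflect across y = 0: (-15, 11, 1) → (-15, -11, 1); (-13, 13, 7) → (-13, -13, 7)
T5 rotate right-handed about the y-axis with cos θ = 7/25, sin θ = 24/25: (-15, -11, 1) → (-81/25, -11, 367/25); (-13, -13, 7) → (77/25, -13, 361/25)

image vertices: (-81/25, -11, 367/25), (77/25, -13, 361/25)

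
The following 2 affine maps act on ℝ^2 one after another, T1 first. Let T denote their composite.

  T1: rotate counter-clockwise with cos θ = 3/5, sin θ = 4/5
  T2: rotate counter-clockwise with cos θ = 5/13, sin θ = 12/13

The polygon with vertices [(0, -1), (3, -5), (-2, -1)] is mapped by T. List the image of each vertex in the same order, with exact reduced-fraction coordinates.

T1 rotate counter-clockwise with cos θ = 3/5, sin θ = 4/5: (0, -1) → (4/5, -3/5); (3, -5) → (29/5, -3/5); (-2, -1) → (-2/5, -11/5)
T2 rotate counter-clockwise with cos θ = 5/13, sin θ = 12/13: (4/5, -3/5) → (56/65, 33/65); (29/5, -3/5) → (181/65, 333/65); (-2/5, -11/5) → (122/65, -79/65)

image vertices: (56/65, 33/65), (181/65, 333/65), (122/65, -79/65)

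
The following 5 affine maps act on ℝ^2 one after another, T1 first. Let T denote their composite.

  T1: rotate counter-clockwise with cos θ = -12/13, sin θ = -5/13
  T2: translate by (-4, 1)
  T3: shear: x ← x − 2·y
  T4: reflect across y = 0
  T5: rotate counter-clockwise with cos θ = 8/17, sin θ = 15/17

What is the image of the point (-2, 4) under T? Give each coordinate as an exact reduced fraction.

T(p) = (-3/17, 830/221)

T1 rotate counter-clockwise with cos θ = -12/13, sin θ = -5/13: (-2, 4) → (44/13, -38/13)
T2 translate by (-4, 1): (44/13, -38/13) → (-8/13, -25/13)
T3 shear: x ← x − 2·y: (-8/13, -25/13) → (42/13, -25/13)
T4 reflect across y = 0: (42/13, -25/13) → (42/13, 25/13)
T5 rotate counter-clockwise with cos θ = 8/17, sin θ = 15/17: (42/13, 25/13) → (-3/17, 830/221)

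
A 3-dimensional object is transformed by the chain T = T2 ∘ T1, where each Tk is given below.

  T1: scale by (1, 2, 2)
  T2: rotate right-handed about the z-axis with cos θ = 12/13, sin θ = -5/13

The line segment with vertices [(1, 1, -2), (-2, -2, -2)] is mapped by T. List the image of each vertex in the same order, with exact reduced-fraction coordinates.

image vertices: (22/13, 19/13, -4), (-44/13, -38/13, -4)

T1 scale by (1, 2, 2): (1, 1, -2) → (1, 2, -4); (-2, -2, -2) → (-2, -4, -4)
T2 rotate right-handed about the z-axis with cos θ = 12/13, sin θ = -5/13: (1, 2, -4) → (22/13, 19/13, -4); (-2, -4, -4) → (-44/13, -38/13, -4)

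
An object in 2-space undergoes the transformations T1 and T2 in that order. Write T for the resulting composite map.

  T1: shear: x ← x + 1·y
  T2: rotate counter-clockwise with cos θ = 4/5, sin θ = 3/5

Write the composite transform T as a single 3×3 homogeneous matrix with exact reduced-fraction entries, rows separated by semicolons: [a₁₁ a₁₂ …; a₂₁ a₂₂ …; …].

T = [4/5 1/5 0; 3/5 7/5 0; 0 0 1]

T1 = [1 1 0; 0 1 0; 0 0 1]
T2·T1 = [4/5 1/5 0; 3/5 7/5 0; 0 0 1]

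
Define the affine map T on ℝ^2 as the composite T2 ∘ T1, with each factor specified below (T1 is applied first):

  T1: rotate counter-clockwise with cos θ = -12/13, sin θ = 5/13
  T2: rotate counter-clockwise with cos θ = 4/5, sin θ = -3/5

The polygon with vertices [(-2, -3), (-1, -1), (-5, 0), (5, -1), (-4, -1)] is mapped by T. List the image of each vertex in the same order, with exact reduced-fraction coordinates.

T1 rotate counter-clockwise with cos θ = -12/13, sin θ = 5/13: (-2, -3) → (3, 2); (-1, -1) → (17/13, 7/13); (-5, 0) → (60/13, -25/13); (5, -1) → (-55/13, 37/13); (-4, -1) → (53/13, -8/13)
T2 rotate counter-clockwise with cos θ = 4/5, sin θ = -3/5: (3, 2) → (18/5, -1/5); (17/13, 7/13) → (89/65, -23/65); (60/13, -25/13) → (33/13, -56/13); (-55/13, 37/13) → (-109/65, 313/65); (53/13, -8/13) → (188/65, -191/65)

image vertices: (18/5, -1/5), (89/65, -23/65), (33/13, -56/13), (-109/65, 313/65), (188/65, -191/65)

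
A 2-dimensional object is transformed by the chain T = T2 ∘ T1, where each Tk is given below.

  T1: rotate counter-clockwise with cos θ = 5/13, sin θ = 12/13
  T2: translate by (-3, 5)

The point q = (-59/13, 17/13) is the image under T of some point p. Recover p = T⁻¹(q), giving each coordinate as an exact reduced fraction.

p = (-4, 0)

T1 = [5/13 -12/13 0; 12/13 5/13 0; 0 0 1]
T2·T1 = [5/13 -12/13 -3; 12/13 5/13 5; 0 0 1]
det M = 1; M⁻¹ = [5/13 12/13 -45/13; -12/13 5/13 -61/13; 0 0 1]
M⁻¹ · (-59/13, 17/13)ᵀ = (-4, 0)ᵀ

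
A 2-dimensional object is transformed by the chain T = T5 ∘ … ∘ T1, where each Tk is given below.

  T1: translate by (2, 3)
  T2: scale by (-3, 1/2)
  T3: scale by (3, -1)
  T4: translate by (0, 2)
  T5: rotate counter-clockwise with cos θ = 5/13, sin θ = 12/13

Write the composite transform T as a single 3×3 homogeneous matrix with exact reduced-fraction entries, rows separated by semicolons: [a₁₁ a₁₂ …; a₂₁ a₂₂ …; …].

T1 = [1 0 2; 0 1 3; 0 0 1]
T2·T1 = [-3 0 -6; 0 1/2 3/2; 0 0 1]
T3·…·T1 = [-9 0 -18; 0 -1/2 -3/2; 0 0 1]
T4·…·T1 = [-9 0 -18; 0 -1/2 1/2; 0 0 1]
T5·…·T1 = [-45/13 6/13 -96/13; -108/13 -5/26 -427/26; 0 0 1]

T = [-45/13 6/13 -96/13; -108/13 -5/26 -427/26; 0 0 1]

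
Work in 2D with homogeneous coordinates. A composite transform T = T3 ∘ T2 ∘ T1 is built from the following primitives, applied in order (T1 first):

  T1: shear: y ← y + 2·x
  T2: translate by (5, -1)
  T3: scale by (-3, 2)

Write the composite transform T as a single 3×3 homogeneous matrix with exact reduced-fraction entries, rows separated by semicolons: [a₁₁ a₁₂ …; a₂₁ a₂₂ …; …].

T1 = [1 0 0; 2 1 0; 0 0 1]
T2·T1 = [1 0 5; 2 1 -1; 0 0 1]
T3·…·T1 = [-3 0 -15; 4 2 -2; 0 0 1]

T = [-3 0 -15; 4 2 -2; 0 0 1]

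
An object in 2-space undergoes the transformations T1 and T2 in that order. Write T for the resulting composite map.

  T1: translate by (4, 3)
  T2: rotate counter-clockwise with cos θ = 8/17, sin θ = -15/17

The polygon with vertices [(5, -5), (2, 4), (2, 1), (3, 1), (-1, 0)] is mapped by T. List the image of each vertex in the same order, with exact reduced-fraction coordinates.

image vertices: (42/17, -151/17), (9, -2), (108/17, -58/17), (116/17, -73/17), (69/17, -21/17)

T1 translate by (4, 3): (5, -5) → (9, -2); (2, 4) → (6, 7); (2, 1) → (6, 4); (3, 1) → (7, 4); (-1, 0) → (3, 3)
T2 rotate counter-clockwise with cos θ = 8/17, sin θ = -15/17: (9, -2) → (42/17, -151/17); (6, 7) → (9, -2); (6, 4) → (108/17, -58/17); (7, 4) → (116/17, -73/17); (3, 3) → (69/17, -21/17)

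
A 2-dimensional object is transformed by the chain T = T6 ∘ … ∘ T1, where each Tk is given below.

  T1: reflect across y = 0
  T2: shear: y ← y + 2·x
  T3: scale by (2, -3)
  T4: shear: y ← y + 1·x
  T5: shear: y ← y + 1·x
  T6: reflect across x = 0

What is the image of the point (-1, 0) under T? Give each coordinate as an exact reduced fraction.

T(p) = (2, 2)

T1 reflect across y = 0: (-1, 0) → (-1, 0)
T2 shear: y ← y + 2·x: (-1, 0) → (-1, -2)
T3 scale by (2, -3): (-1, -2) → (-2, 6)
T4 shear: y ← y + 1·x: (-2, 6) → (-2, 4)
T5 shear: y ← y + 1·x: (-2, 4) → (-2, 2)
T6 reflect across x = 0: (-2, 2) → (2, 2)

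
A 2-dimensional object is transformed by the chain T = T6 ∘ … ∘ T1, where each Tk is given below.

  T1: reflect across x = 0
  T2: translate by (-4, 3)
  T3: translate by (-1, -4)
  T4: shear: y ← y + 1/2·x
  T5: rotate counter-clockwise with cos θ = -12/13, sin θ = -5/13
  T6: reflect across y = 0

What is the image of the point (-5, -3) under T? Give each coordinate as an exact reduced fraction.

T1 reflect across x = 0: (-5, -3) → (5, -3)
T2 translate by (-4, 3): (5, -3) → (1, 0)
T3 translate by (-1, -4): (1, 0) → (0, -4)
T4 shear: y ← y + 1/2·x: (0, -4) → (0, -4)
T5 rotate counter-clockwise with cos θ = -12/13, sin θ = -5/13: (0, -4) → (-20/13, 48/13)
T6 reflect across y = 0: (-20/13, 48/13) → (-20/13, -48/13)

T(p) = (-20/13, -48/13)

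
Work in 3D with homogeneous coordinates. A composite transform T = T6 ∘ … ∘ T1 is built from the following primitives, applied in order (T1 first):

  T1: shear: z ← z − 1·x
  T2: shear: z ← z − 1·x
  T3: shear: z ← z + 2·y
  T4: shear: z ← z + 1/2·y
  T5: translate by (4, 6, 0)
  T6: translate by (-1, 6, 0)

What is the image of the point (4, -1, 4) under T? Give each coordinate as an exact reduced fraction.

T1 shear: z ← z − 1·x: (4, -1, 4) → (4, -1, 0)
T2 shear: z ← z − 1·x: (4, -1, 0) → (4, -1, -4)
T3 shear: z ← z + 2·y: (4, -1, -4) → (4, -1, -6)
T4 shear: z ← z + 1/2·y: (4, -1, -6) → (4, -1, -13/2)
T5 translate by (4, 6, 0): (4, -1, -13/2) → (8, 5, -13/2)
T6 translate by (-1, 6, 0): (8, 5, -13/2) → (7, 11, -13/2)

T(p) = (7, 11, -13/2)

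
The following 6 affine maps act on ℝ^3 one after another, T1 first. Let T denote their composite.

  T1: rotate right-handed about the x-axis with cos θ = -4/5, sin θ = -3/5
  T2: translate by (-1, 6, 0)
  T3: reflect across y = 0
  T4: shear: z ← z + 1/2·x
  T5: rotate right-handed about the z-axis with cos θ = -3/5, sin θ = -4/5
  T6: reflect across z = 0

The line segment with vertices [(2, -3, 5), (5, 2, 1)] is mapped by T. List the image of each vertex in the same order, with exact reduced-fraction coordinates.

T1 rotate right-handed about the x-axis with cos θ = -4/5, sin θ = -3/5: (2, -3, 5) → (2, 27/5, -11/5); (5, 2, 1) → (5, -1, -2)
T2 translate by (-1, 6, 0): (2, 27/5, -11/5) → (1, 57/5, -11/5); (5, -1, -2) → (4, 5, -2)
T3 reflect across y = 0: (1, 57/5, -11/5) → (1, -57/5, -11/5); (4, 5, -2) → (4, -5, -2)
T4 shear: z ← z + 1/2·x: (1, -57/5, -11/5) → (1, -57/5, -17/10); (4, -5, -2) → (4, -5, 0)
T5 rotate right-handed about the z-axis with cos θ = -3/5, sin θ = -4/5: (1, -57/5, -17/10) → (-243/25, 151/25, -17/10); (4, -5, 0) → (-32/5, -1/5, 0)
T6 reflect across z = 0: (-243/25, 151/25, -17/10) → (-243/25, 151/25, 17/10); (-32/5, -1/5, 0) → (-32/5, -1/5, 0)

image vertices: (-243/25, 151/25, 17/10), (-32/5, -1/5, 0)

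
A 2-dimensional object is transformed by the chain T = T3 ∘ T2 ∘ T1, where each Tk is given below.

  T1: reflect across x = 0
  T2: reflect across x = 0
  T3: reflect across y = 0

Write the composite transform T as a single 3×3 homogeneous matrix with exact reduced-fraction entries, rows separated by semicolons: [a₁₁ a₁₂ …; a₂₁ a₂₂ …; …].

T1 = [-1 0 0; 0 1 0; 0 0 1]
T2·T1 = [1 0 0; 0 1 0; 0 0 1]
T3·…·T1 = [1 0 0; 0 -1 0; 0 0 1]

T = [1 0 0; 0 -1 0; 0 0 1]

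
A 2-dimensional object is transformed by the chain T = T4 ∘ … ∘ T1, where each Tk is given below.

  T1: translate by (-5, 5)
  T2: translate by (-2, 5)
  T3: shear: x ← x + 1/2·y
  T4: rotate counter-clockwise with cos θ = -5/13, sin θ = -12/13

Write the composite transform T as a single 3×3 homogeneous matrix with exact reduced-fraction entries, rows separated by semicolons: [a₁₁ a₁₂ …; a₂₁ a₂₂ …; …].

T = [-5/13 19/26 10; -12/13 -11/13 -2; 0 0 1]

T1 = [1 0 -5; 0 1 5; 0 0 1]
T2·T1 = [1 0 -7; 0 1 10; 0 0 1]
T3·…·T1 = [1 1/2 -2; 0 1 10; 0 0 1]
T4·…·T1 = [-5/13 19/26 10; -12/13 -11/13 -2; 0 0 1]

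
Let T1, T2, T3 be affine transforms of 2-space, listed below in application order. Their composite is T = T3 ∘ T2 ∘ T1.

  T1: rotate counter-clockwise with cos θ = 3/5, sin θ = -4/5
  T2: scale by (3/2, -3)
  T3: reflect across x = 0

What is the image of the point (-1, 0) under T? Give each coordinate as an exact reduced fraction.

T1 rotate counter-clockwise with cos θ = 3/5, sin θ = -4/5: (-1, 0) → (-3/5, 4/5)
T2 scale by (3/2, -3): (-3/5, 4/5) → (-9/10, -12/5)
T3 reflect across x = 0: (-9/10, -12/5) → (9/10, -12/5)

T(p) = (9/10, -12/5)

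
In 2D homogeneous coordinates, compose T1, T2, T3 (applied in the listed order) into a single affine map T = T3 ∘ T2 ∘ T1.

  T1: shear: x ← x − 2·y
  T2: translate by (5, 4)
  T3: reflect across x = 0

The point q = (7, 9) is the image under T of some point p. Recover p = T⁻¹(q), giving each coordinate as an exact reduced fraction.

T1 = [1 -2 0; 0 1 0; 0 0 1]
T2·T1 = [1 -2 5; 0 1 4; 0 0 1]
T3·…·T1 = [-1 2 -5; 0 1 4; 0 0 1]
det M = -1; M⁻¹ = [-1 2 -13; 0 1 -4; 0 0 1]
M⁻¹ · (7, 9)ᵀ = (-2, 5)ᵀ

p = (-2, 5)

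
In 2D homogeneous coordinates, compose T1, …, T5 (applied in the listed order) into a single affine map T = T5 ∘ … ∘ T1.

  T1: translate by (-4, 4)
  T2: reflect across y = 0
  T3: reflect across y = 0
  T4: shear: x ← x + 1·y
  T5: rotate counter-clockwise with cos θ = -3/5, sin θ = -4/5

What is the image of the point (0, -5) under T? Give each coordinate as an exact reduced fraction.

T(p) = (11/5, 23/5)

T1 translate by (-4, 4): (0, -5) → (-4, -1)
T2 reflect across y = 0: (-4, -1) → (-4, 1)
T3 reflect across y = 0: (-4, 1) → (-4, -1)
T4 shear: x ← x + 1·y: (-4, -1) → (-5, -1)
T5 rotate counter-clockwise with cos θ = -3/5, sin θ = -4/5: (-5, -1) → (11/5, 23/5)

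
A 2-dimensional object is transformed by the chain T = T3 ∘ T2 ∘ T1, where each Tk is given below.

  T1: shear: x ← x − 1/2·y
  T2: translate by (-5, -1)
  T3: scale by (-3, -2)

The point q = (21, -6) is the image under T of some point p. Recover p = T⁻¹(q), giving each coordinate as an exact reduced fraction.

p = (0, 4)

T1 = [1 -1/2 0; 0 1 0; 0 0 1]
T2·T1 = [1 -1/2 -5; 0 1 -1; 0 0 1]
T3·…·T1 = [-3 3/2 15; 0 -2 2; 0 0 1]
det M = 6; M⁻¹ = [-1/3 -1/4 11/2; 0 -1/2 1; 0 0 1]
M⁻¹ · (21, -6)ᵀ = (0, 4)ᵀ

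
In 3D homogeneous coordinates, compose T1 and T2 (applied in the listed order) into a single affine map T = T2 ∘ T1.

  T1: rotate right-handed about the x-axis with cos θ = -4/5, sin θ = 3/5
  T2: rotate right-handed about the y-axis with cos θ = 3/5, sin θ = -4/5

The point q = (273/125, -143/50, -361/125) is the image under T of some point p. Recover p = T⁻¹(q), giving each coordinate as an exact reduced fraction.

p = (-1, 1/5, 9/2)

T1 = [1 0 0 0; 0 -4/5 -3/5 0; 0 3/5 -4/5 0; 0 0 0 1]
T2·T1 = [3/5 -12/25 16/25 0; 0 -4/5 -3/5 0; 4/5 9/25 -12/25 0; 0 0 0 1]
det M = 1; M⁻¹ = [3/5 0 4/5 0; -12/25 -4/5 9/25 0; 16/25 -3/5 -12/25 0; 0 0 0 1]
M⁻¹ · (273/125, -143/50, -361/125)ᵀ = (-1, 1/5, 9/2)ᵀ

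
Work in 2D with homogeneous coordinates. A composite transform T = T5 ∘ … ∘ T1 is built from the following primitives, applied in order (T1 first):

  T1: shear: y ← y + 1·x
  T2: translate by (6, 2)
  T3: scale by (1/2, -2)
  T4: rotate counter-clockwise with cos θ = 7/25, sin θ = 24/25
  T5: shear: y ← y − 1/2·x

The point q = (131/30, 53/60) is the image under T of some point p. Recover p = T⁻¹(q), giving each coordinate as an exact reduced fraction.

T1 = [1 0 0; 1 1 0; 0 0 1]
T2·T1 = [1 0 6; 1 1 2; 0 0 1]
T3·…·T1 = [1/2 0 3; -2 -2 -4; 0 0 1]
T4·…·T1 = [103/50 48/25 117/25; -2/25 -14/25 44/25; 0 0 1]
T5·…·T1 = [103/50 48/25 117/25; -111/100 -38/25 -29/50; 0 0 1]
det M = -1; M⁻¹ = [38/25 48/25 -6; -111/100 -103/50 4; 0 0 1]
M⁻¹ · (131/30, 53/60)ᵀ = (7/3, -8/3)ᵀ

p = (7/3, -8/3)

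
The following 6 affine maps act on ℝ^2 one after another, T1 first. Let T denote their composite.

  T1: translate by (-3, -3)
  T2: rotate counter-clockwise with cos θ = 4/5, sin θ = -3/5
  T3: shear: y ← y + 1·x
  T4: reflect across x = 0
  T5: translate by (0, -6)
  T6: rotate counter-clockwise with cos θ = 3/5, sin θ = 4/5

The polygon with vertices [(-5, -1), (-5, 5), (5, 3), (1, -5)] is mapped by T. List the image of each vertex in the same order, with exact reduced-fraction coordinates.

T1 translate by (-3, -3): (-5, -1) → (-8, -4); (-5, 5) → (-8, 2); (5, 3) → (2, 0); (1, -5) → (-2, -8)
T2 rotate counter-clockwise with cos θ = 4/5, sin θ = -3/5: (-8, -4) → (-44/5, 8/5); (-8, 2) → (-26/5, 32/5); (2, 0) → (8/5, -6/5); (-2, -8) → (-32/5, -26/5)
T3 shear: y ← y + 1·x: (-44/5, 8/5) → (-44/5, -36/5); (-26/5, 32/5) → (-26/5, 6/5); (8/5, -6/5) → (8/5, 2/5); (-32/5, -26/5) → (-32/5, -58/5)
T4 reflect across x = 0: (-44/5, -36/5) → (44/5, -36/5); (-26/5, 6/5) → (26/5, 6/5); (8/5, 2/5) → (-8/5, 2/5); (-32/5, -58/5) → (32/5, -58/5)
T5 translate by (0, -6): (44/5, -36/5) → (44/5, -66/5); (26/5, 6/5) → (26/5, -24/5); (-8/5, 2/5) → (-8/5, -28/5); (32/5, -58/5) → (32/5, -88/5)
T6 rotate counter-clockwise with cos θ = 3/5, sin θ = 4/5: (44/5, -66/5) → (396/25, -22/25); (26/5, -24/5) → (174/25, 32/25); (-8/5, -28/5) → (88/25, -116/25); (32/5, -88/5) → (448/25, -136/25)

image vertices: (396/25, -22/25), (174/25, 32/25), (88/25, -116/25), (448/25, -136/25)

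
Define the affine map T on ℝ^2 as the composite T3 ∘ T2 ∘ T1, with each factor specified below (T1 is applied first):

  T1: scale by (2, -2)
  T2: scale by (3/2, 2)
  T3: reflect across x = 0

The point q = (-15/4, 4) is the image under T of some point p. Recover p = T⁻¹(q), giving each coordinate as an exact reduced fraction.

T1 = [2 0 0; 0 -2 0; 0 0 1]
T2·T1 = [3 0 0; 0 -4 0; 0 0 1]
T3·…·T1 = [-3 0 0; 0 -4 0; 0 0 1]
det M = 12; M⁻¹ = [-1/3 0 0; 0 -1/4 0; 0 0 1]
M⁻¹ · (-15/4, 4)ᵀ = (5/4, -1)ᵀ

p = (5/4, -1)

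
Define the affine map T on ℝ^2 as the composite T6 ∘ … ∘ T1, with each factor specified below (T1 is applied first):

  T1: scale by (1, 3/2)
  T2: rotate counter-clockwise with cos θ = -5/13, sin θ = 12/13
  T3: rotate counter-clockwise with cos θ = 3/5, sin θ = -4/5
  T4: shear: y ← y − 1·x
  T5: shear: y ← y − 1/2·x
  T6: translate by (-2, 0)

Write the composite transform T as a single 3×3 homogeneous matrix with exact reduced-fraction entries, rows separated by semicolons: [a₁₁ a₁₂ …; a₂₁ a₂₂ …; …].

T1 = [1 0 0; 0 3/2 0; 0 0 1]
T2·T1 = [-5/13 -18/13 0; 12/13 -15/26 0; 0 0 1]
T3·…·T1 = [33/65 -84/65 0; 56/65 99/130 0; 0 0 1]
T4·…·T1 = [33/65 -84/65 0; 23/65 267/130 0; 0 0 1]
T5·…·T1 = [33/65 -84/65 0; 1/10 27/10 0; 0 0 1]
T6·…·T1 = [33/65 -84/65 -2; 1/10 27/10 0; 0 0 1]

T = [33/65 -84/65 -2; 1/10 27/10 0; 0 0 1]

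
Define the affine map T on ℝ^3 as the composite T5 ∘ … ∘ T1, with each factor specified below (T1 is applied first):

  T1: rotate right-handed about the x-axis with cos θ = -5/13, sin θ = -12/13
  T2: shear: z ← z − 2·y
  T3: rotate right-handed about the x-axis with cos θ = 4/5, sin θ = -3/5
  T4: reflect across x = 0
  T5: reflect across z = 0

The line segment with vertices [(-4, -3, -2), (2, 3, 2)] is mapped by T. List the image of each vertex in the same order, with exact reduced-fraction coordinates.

T1 rotate right-handed about the x-axis with cos θ = -5/13, sin θ = -12/13: (-4, -3, -2) → (-4, -9/13, 46/13); (2, 3, 2) → (2, 9/13, -46/13)
T2 shear: z ← z − 2·y: (-4, -9/13, 46/13) → (-4, -9/13, 64/13); (2, 9/13, -46/13) → (2, 9/13, -64/13)
T3 rotate right-handed about the x-axis with cos θ = 4/5, sin θ = -3/5: (-4, -9/13, 64/13) → (-4, 12/5, 283/65); (2, 9/13, -64/13) → (2, -12/5, -283/65)
T4 reflect across x = 0: (-4, 12/5, 283/65) → (4, 12/5, 283/65); (2, -12/5, -283/65) → (-2, -12/5, -283/65)
T5 reflect across z = 0: (4, 12/5, 283/65) → (4, 12/5, -283/65); (-2, -12/5, -283/65) → (-2, -12/5, 283/65)

image vertices: (4, 12/5, -283/65), (-2, -12/5, 283/65)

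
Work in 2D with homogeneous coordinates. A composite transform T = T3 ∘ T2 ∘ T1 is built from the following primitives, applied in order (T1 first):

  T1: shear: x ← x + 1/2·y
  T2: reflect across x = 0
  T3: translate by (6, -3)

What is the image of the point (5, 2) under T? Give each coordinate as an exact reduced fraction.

T(p) = (0, -1)

T1 shear: x ← x + 1/2·y: (5, 2) → (6, 2)
T2 reflect across x = 0: (6, 2) → (-6, 2)
T3 translate by (6, -3): (-6, 2) → (0, -1)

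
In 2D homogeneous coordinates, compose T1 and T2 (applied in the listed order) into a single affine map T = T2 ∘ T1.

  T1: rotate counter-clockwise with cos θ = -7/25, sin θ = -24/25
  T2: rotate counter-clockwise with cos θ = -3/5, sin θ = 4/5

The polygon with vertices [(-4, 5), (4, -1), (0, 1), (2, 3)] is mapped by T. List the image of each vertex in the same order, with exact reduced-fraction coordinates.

image vertices: (-688/125, 409/125), (512/125, 59/125), (-44/125, 117/125), (102/125, 439/125)

T1 rotate counter-clockwise with cos θ = -7/25, sin θ = -24/25: (-4, 5) → (148/25, 61/25); (4, -1) → (-52/25, -89/25); (0, 1) → (24/25, -7/25); (2, 3) → (58/25, -69/25)
T2 rotate counter-clockwise with cos θ = -3/5, sin θ = 4/5: (148/25, 61/25) → (-688/125, 409/125); (-52/25, -89/25) → (512/125, 59/125); (24/25, -7/25) → (-44/125, 117/125); (58/25, -69/25) → (102/125, 439/125)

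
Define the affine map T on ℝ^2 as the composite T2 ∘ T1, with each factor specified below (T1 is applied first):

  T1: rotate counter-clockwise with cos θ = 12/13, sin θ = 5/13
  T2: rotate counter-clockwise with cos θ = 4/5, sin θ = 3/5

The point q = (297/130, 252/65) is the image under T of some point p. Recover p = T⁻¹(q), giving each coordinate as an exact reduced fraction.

T1 = [12/13 -5/13 0; 5/13 12/13 0; 0 0 1]
T2·T1 = [33/65 -56/65 0; 56/65 33/65 0; 0 0 1]
det M = 1; M⁻¹ = [33/65 56/65 0; -56/65 33/65 0; 0 0 1]
M⁻¹ · (297/130, 252/65)ᵀ = (9/2, 0)ᵀ

p = (9/2, 0)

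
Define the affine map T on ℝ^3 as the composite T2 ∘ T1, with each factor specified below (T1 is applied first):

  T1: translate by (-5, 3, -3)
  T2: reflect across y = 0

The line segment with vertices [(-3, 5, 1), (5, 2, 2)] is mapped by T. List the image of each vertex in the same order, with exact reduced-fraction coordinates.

T1 translate by (-5, 3, -3): (-3, 5, 1) → (-8, 8, -2); (5, 2, 2) → (0, 5, -1)
T2 reflect across y = 0: (-8, 8, -2) → (-8, -8, -2); (0, 5, -1) → (0, -5, -1)

image vertices: (-8, -8, -2), (0, -5, -1)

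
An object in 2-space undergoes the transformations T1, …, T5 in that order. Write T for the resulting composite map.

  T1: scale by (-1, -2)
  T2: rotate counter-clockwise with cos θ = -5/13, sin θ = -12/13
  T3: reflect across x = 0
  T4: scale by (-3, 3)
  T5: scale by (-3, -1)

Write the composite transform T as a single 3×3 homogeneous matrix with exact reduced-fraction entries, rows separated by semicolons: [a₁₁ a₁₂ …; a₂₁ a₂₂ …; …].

T = [-45/13 216/13 0; -36/13 -30/13 0; 0 0 1]

T1 = [-1 0 0; 0 -2 0; 0 0 1]
T2·T1 = [5/13 -24/13 0; 12/13 10/13 0; 0 0 1]
T3·…·T1 = [-5/13 24/13 0; 12/13 10/13 0; 0 0 1]
T4·…·T1 = [15/13 -72/13 0; 36/13 30/13 0; 0 0 1]
T5·…·T1 = [-45/13 216/13 0; -36/13 -30/13 0; 0 0 1]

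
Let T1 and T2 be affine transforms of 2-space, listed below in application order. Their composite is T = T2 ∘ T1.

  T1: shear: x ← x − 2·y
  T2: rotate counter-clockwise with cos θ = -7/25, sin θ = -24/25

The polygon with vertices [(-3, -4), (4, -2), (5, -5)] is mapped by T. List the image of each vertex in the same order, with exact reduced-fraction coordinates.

T1 shear: x ← x − 2·y: (-3, -4) → (5, -4); (4, -2) → (8, -2); (5, -5) → (15, -5)
T2 rotate counter-clockwise with cos θ = -7/25, sin θ = -24/25: (5, -4) → (-131/25, -92/25); (8, -2) → (-104/25, -178/25); (15, -5) → (-9, -13)

image vertices: (-131/25, -92/25), (-104/25, -178/25), (-9, -13)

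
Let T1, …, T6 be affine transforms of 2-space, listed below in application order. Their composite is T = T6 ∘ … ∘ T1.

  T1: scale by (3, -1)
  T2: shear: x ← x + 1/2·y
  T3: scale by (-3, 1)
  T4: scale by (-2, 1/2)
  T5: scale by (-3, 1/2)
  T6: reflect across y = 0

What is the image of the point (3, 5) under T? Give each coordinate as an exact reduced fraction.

T1 scale by (3, -1): (3, 5) → (9, -5)
T2 shear: x ← x + 1/2·y: (9, -5) → (13/2, -5)
T3 scale by (-3, 1): (13/2, -5) → (-39/2, -5)
T4 scale by (-2, 1/2): (-39/2, -5) → (39, -5/2)
T5 scale by (-3, 1/2): (39, -5/2) → (-117, -5/4)
T6 reflect across y = 0: (-117, -5/4) → (-117, 5/4)

T(p) = (-117, 5/4)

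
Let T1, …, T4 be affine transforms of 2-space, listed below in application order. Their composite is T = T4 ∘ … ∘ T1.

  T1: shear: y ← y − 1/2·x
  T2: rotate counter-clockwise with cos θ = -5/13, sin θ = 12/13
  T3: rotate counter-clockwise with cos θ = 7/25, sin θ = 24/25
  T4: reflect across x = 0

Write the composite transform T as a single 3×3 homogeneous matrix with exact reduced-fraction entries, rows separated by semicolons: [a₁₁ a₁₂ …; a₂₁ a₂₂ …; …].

T1 = [1 0 0; -1/2 1 0; 0 0 1]
T2·T1 = [1/13 -12/13 0; 29/26 -5/13 0; 0 0 1]
T3·…·T1 = [-341/325 36/325 0; 251/650 -323/325 0; 0 0 1]
T4·…·T1 = [341/325 -36/325 0; 251/650 -323/325 0; 0 0 1]

T = [341/325 -36/325 0; 251/650 -323/325 0; 0 0 1]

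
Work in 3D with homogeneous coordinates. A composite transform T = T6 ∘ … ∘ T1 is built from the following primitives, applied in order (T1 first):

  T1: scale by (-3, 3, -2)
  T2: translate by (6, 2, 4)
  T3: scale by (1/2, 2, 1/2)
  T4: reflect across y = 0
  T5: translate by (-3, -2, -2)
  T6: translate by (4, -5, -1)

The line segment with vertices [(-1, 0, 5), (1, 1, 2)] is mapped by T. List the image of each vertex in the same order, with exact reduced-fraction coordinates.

T1 scale by (-3, 3, -2): (-1, 0, 5) → (3, 0, -10); (1, 1, 2) → (-3, 3, -4)
T2 translate by (6, 2, 4): (3, 0, -10) → (9, 2, -6); (-3, 3, -4) → (3, 5, 0)
T3 scale by (1/2, 2, 1/2): (9, 2, -6) → (9/2, 4, -3); (3, 5, 0) → (3/2, 10, 0)
T4 reflect across y = 0: (9/2, 4, -3) → (9/2, -4, -3); (3/2, 10, 0) → (3/2, -10, 0)
T5 translate by (-3, -2, -2): (9/2, -4, -3) → (3/2, -6, -5); (3/2, -10, 0) → (-3/2, -12, -2)
T6 translate by (4, -5, -1): (3/2, -6, -5) → (11/2, -11, -6); (-3/2, -12, -2) → (5/2, -17, -3)

image vertices: (11/2, -11, -6), (5/2, -17, -3)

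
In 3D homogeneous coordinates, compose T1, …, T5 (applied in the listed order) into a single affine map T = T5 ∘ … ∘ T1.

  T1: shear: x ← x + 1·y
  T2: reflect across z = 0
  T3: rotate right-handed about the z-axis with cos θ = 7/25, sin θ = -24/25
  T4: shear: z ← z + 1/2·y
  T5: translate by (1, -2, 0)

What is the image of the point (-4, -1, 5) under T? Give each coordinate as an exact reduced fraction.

T1 shear: x ← x + 1·y: (-4, -1, 5) → (-5, -1, 5)
T2 reflect across z = 0: (-5, -1, 5) → (-5, -1, -5)
T3 rotate right-handed about the z-axis with cos θ = 7/25, sin θ = -24/25: (-5, -1, -5) → (-59/25, 113/25, -5)
T4 shear: z ← z + 1/2·y: (-59/25, 113/25, -5) → (-59/25, 113/25, -137/50)
T5 translate by (1, -2, 0): (-59/25, 113/25, -137/50) → (-34/25, 63/25, -137/50)

T(p) = (-34/25, 63/25, -137/50)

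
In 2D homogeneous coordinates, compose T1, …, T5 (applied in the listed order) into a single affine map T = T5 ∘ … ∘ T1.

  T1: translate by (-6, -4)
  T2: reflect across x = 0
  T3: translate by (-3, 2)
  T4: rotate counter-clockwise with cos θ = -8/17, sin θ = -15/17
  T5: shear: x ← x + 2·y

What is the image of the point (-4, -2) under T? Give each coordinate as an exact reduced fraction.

T(p) = (-262/17, -73/17)

T1 translate by (-6, -4): (-4, -2) → (-10, -6)
T2 reflect across x = 0: (-10, -6) → (10, -6)
T3 translate by (-3, 2): (10, -6) → (7, -4)
T4 rotate counter-clockwise with cos θ = -8/17, sin θ = -15/17: (7, -4) → (-116/17, -73/17)
T5 shear: x ← x + 2·y: (-116/17, -73/17) → (-262/17, -73/17)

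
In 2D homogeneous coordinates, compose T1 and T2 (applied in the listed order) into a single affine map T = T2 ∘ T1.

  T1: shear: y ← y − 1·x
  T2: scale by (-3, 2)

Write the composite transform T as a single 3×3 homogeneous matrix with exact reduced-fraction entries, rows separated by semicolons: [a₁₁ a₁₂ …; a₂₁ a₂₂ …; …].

T = [-3 0 0; -2 2 0; 0 0 1]

T1 = [1 0 0; -1 1 0; 0 0 1]
T2·T1 = [-3 0 0; -2 2 0; 0 0 1]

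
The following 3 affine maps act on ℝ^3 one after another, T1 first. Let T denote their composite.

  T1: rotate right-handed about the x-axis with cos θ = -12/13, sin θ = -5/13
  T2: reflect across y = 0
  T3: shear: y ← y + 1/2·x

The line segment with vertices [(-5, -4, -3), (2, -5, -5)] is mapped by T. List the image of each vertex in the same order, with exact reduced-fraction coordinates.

image vertices: (-5, -131/26, 56/13), (2, -22/13, 85/13)

T1 rotate right-handed about the x-axis with cos θ = -12/13, sin θ = -5/13: (-5, -4, -3) → (-5, 33/13, 56/13); (2, -5, -5) → (2, 35/13, 85/13)
T2 reflect across y = 0: (-5, 33/13, 56/13) → (-5, -33/13, 56/13); (2, 35/13, 85/13) → (2, -35/13, 85/13)
T3 shear: y ← y + 1/2·x: (-5, -33/13, 56/13) → (-5, -131/26, 56/13); (2, -35/13, 85/13) → (2, -22/13, 85/13)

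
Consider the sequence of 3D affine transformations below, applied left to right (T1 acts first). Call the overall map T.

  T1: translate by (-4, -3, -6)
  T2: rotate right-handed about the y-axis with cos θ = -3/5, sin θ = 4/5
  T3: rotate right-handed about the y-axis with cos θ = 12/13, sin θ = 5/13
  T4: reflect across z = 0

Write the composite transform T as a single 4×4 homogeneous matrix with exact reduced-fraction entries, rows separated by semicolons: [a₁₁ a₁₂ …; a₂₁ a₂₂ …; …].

T = [-56/65 0 33/65 2/5; 0 1 0 -3; 33/65 0 56/65 -36/5; 0 0 0 1]

T1 = [1 0 0 -4; 0 1 0 -3; 0 0 1 -6; 0 0 0 1]
T2·T1 = [-3/5 0 4/5 -12/5; 0 1 0 -3; -4/5 0 -3/5 34/5; 0 0 0 1]
T3·…·T1 = [-56/65 0 33/65 2/5; 0 1 0 -3; -33/65 0 -56/65 36/5; 0 0 0 1]
T4·…·T1 = [-56/65 0 33/65 2/5; 0 1 0 -3; 33/65 0 56/65 -36/5; 0 0 0 1]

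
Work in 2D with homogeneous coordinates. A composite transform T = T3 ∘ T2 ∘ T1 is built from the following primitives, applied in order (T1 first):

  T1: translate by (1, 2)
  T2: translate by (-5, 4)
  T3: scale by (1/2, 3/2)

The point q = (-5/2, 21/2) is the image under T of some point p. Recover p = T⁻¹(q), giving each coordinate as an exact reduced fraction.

p = (-1, 1)

T1 = [1 0 1; 0 1 2; 0 0 1]
T2·T1 = [1 0 -4; 0 1 6; 0 0 1]
T3·…·T1 = [1/2 0 -2; 0 3/2 9; 0 0 1]
det M = 3/4; M⁻¹ = [2 0 4; 0 2/3 -6; 0 0 1]
M⁻¹ · (-5/2, 21/2)ᵀ = (-1, 1)ᵀ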